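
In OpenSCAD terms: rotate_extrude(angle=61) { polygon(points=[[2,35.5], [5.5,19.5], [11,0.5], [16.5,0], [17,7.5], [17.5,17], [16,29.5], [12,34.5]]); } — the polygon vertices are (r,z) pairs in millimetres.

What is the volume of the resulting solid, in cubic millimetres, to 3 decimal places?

Profile (r,z), 8 vertices: (2,35.5) (5.5,19.5) (11,0.5) (16.5,0) (17,7.5) (17.5,17) (16,29.5) (12,34.5)
edge 0: (2,35.5)→(5.5,19.5)  cross = 2·19.5 − 5.5·35.5 = -156.2500; (r_i+r_j)·cross = 7.5·-156.2500 = -1171.8750
edge 1: (5.5,19.5)→(11,0.5)  cross = 5.5·0.5 − 11·19.5 = -211.7500; (r_i+r_j)·cross = 16.5·-211.7500 = -3493.8750
edge 2: (11,0.5)→(16.5,0)  cross = 11·0 − 16.5·0.5 = -8.2500; (r_i+r_j)·cross = 27.5·-8.2500 = -226.8750
edge 3: (16.5,0)→(17,7.5)  cross = 16.5·7.5 − 17·0 = 123.7500; (r_i+r_j)·cross = 33.5·123.7500 = 4145.6250
edge 4: (17,7.5)→(17.5,17)  cross = 17·17 − 17.5·7.5 = 157.7500; (r_i+r_j)·cross = 34.5·157.7500 = 5442.3750
edge 5: (17.5,17)→(16,29.5)  cross = 17.5·29.5 − 16·17 = 244.2500; (r_i+r_j)·cross = 33.5·244.2500 = 8182.3750
edge 6: (16,29.5)→(12,34.5)  cross = 16·34.5 − 12·29.5 = 198.0000; (r_i+r_j)·cross = 28·198.0000 = 5544.0000
edge 7: (12,34.5)→(2,35.5)  cross = 12·35.5 − 2·34.5 = 357.0000; (r_i+r_j)·cross = 14·357.0000 = 4998.0000
Σcross = 704.5000 → A = |Σcross|/2 = 352.2500 mm²
Σ(r_i+r_j)·cross = 23419.7500 → first moment M = |Σ|/6 = 3903.2917
R_c = M/A = 3903.2917/352.2500 = 11.0810 mm
θ = 61° = 1.064651 rad
V = θ·R_c·A = 1.064651·11.0810·352.2500 = 4155.643 mm³

Volume = 4155.643 mm³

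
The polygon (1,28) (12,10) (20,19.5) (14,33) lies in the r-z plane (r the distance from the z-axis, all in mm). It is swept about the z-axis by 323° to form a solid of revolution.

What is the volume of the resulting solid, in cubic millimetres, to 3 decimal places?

Volume = 14462.784 mm³

Profile (r,z), 4 vertices: (1,28) (12,10) (20,19.5) (14,33)
edge 0: (1,28)→(12,10)  cross = 1·10 − 12·28 = -326.0000; (r_i+r_j)·cross = 13·-326.0000 = -4238.0000
edge 1: (12,10)→(20,19.5)  cross = 12·19.5 − 20·10 = 34.0000; (r_i+r_j)·cross = 32·34.0000 = 1088.0000
edge 2: (20,19.5)→(14,33)  cross = 20·33 − 14·19.5 = 387.0000; (r_i+r_j)·cross = 34·387.0000 = 13158.0000
edge 3: (14,33)→(1,28)  cross = 14·28 − 1·33 = 359.0000; (r_i+r_j)·cross = 15·359.0000 = 5385.0000
Σcross = 454.0000 → A = |Σcross|/2 = 227.0000 mm²
Σ(r_i+r_j)·cross = 15393.0000 → first moment M = |Σ|/6 = 2565.5000
R_c = M/A = 2565.5000/227.0000 = 11.3018 mm
θ = 323° = 5.637413 rad
V = θ·R_c·A = 5.637413·11.3018·227.0000 = 14462.784 mm³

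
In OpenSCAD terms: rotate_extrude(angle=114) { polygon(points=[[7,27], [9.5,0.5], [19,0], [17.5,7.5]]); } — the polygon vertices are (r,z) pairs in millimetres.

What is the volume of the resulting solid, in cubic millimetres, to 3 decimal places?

Volume = 3662.992 mm³

Profile (r,z), 4 vertices: (7,27) (9.5,0.5) (19,0) (17.5,7.5)
edge 0: (7,27)→(9.5,0.5)  cross = 7·0.5 − 9.5·27 = -253.0000; (r_i+r_j)·cross = 16.5·-253.0000 = -4174.5000
edge 1: (9.5,0.5)→(19,0)  cross = 9.5·0 − 19·0.5 = -9.5000; (r_i+r_j)·cross = 28.5·-9.5000 = -270.7500
edge 2: (19,0)→(17.5,7.5)  cross = 19·7.5 − 17.5·0 = 142.5000; (r_i+r_j)·cross = 36.5·142.5000 = 5201.2500
edge 3: (17.5,7.5)→(7,27)  cross = 17.5·27 − 7·7.5 = 420.0000; (r_i+r_j)·cross = 24.5·420.0000 = 10290.0000
Σcross = 300.0000 → A = |Σcross|/2 = 150.0000 mm²
Σ(r_i+r_j)·cross = 11046.0000 → first moment M = |Σ|/6 = 1841.0000
R_c = M/A = 1841.0000/150.0000 = 12.2733 mm
θ = 114° = 1.989675 rad
V = θ·R_c·A = 1.989675·12.2733·150.0000 = 3662.992 mm³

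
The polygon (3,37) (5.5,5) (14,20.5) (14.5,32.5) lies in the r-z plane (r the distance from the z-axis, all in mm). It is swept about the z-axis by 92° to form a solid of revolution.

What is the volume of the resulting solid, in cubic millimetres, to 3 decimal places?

Volume = 3053.445 mm³

Profile (r,z), 4 vertices: (3,37) (5.5,5) (14,20.5) (14.5,32.5)
edge 0: (3,37)→(5.5,5)  cross = 3·5 − 5.5·37 = -188.5000; (r_i+r_j)·cross = 8.5·-188.5000 = -1602.2500
edge 1: (5.5,5)→(14,20.5)  cross = 5.5·20.5 − 14·5 = 42.7500; (r_i+r_j)·cross = 19.5·42.7500 = 833.6250
edge 2: (14,20.5)→(14.5,32.5)  cross = 14·32.5 − 14.5·20.5 = 157.7500; (r_i+r_j)·cross = 28.5·157.7500 = 4495.8750
edge 3: (14.5,32.5)→(3,37)  cross = 14.5·37 − 3·32.5 = 439.0000; (r_i+r_j)·cross = 17.5·439.0000 = 7682.5000
Σcross = 451.0000 → A = |Σcross|/2 = 225.5000 mm²
Σ(r_i+r_j)·cross = 11409.7500 → first moment M = |Σ|/6 = 1901.6250
R_c = M/A = 1901.6250/225.5000 = 8.4329 mm
θ = 92° = 1.605703 rad
V = θ·R_c·A = 1.605703·8.4329·225.5000 = 3053.445 mm³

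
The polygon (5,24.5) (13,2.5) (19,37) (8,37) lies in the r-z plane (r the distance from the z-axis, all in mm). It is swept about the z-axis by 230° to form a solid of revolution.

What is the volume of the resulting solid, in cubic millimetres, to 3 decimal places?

Profile (r,z), 4 vertices: (5,24.5) (13,2.5) (19,37) (8,37)
edge 0: (5,24.5)→(13,2.5)  cross = 5·2.5 − 13·24.5 = -306.0000; (r_i+r_j)·cross = 18·-306.0000 = -5508.0000
edge 1: (13,2.5)→(19,37)  cross = 13·37 − 19·2.5 = 433.5000; (r_i+r_j)·cross = 32·433.5000 = 13872.0000
edge 2: (19,37)→(8,37)  cross = 19·37 − 8·37 = 407.0000; (r_i+r_j)·cross = 27·407.0000 = 10989.0000
edge 3: (8,37)→(5,24.5)  cross = 8·24.5 − 5·37 = 11.0000; (r_i+r_j)·cross = 13·11.0000 = 143.0000
Σcross = 545.5000 → A = |Σcross|/2 = 272.7500 mm²
Σ(r_i+r_j)·cross = 19496.0000 → first moment M = |Σ|/6 = 3249.3333
R_c = M/A = 3249.3333/272.7500 = 11.9132 mm
θ = 230° = 4.014257 rad
V = θ·R_c·A = 4.014257·11.9132·272.7500 = 13043.660 mm³

Volume = 13043.660 mm³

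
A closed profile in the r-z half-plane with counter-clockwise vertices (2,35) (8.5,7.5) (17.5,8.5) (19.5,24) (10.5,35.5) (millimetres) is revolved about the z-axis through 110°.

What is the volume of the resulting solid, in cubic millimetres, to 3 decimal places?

Volume = 6982.139 mm³

Profile (r,z), 5 vertices: (2,35) (8.5,7.5) (17.5,8.5) (19.5,24) (10.5,35.5)
edge 0: (2,35)→(8.5,7.5)  cross = 2·7.5 − 8.5·35 = -282.5000; (r_i+r_j)·cross = 10.5·-282.5000 = -2966.2500
edge 1: (8.5,7.5)→(17.5,8.5)  cross = 8.5·8.5 − 17.5·7.5 = -59.0000; (r_i+r_j)·cross = 26·-59.0000 = -1534.0000
edge 2: (17.5,8.5)→(19.5,24)  cross = 17.5·24 − 19.5·8.5 = 254.2500; (r_i+r_j)·cross = 37·254.2500 = 9407.2500
edge 3: (19.5,24)→(10.5,35.5)  cross = 19.5·35.5 − 10.5·24 = 440.2500; (r_i+r_j)·cross = 30·440.2500 = 13207.5000
edge 4: (10.5,35.5)→(2,35)  cross = 10.5·35 − 2·35.5 = 296.5000; (r_i+r_j)·cross = 12.5·296.5000 = 3706.2500
Σcross = 649.5000 → A = |Σcross|/2 = 324.7500 mm²
Σ(r_i+r_j)·cross = 21820.7500 → first moment M = |Σ|/6 = 3636.7917
R_c = M/A = 3636.7917/324.7500 = 11.1987 mm
θ = 110° = 1.919862 rad
V = θ·R_c·A = 1.919862·11.1987·324.7500 = 6982.139 mm³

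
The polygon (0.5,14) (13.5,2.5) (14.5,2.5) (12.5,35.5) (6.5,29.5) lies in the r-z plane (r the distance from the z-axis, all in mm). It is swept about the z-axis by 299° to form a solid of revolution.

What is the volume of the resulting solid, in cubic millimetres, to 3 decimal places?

Volume = 11751.922 mm³

Profile (r,z), 5 vertices: (0.5,14) (13.5,2.5) (14.5,2.5) (12.5,35.5) (6.5,29.5)
edge 0: (0.5,14)→(13.5,2.5)  cross = 0.5·2.5 − 13.5·14 = -187.7500; (r_i+r_j)·cross = 14·-187.7500 = -2628.5000
edge 1: (13.5,2.5)→(14.5,2.5)  cross = 13.5·2.5 − 14.5·2.5 = -2.5000; (r_i+r_j)·cross = 28·-2.5000 = -70.0000
edge 2: (14.5,2.5)→(12.5,35.5)  cross = 14.5·35.5 − 12.5·2.5 = 483.5000; (r_i+r_j)·cross = 27·483.5000 = 13054.5000
edge 3: (12.5,35.5)→(6.5,29.5)  cross = 12.5·29.5 − 6.5·35.5 = 138.0000; (r_i+r_j)·cross = 19·138.0000 = 2622.0000
edge 4: (6.5,29.5)→(0.5,14)  cross = 6.5·14 − 0.5·29.5 = 76.2500; (r_i+r_j)·cross = 7·76.2500 = 533.7500
Σcross = 507.5000 → A = |Σcross|/2 = 253.7500 mm²
Σ(r_i+r_j)·cross = 13511.7500 → first moment M = |Σ|/6 = 2251.9583
R_c = M/A = 2251.9583/253.7500 = 8.8747 mm
θ = 299° = 5.218534 rad
V = θ·R_c·A = 5.218534·8.8747·253.7500 = 11751.922 mm³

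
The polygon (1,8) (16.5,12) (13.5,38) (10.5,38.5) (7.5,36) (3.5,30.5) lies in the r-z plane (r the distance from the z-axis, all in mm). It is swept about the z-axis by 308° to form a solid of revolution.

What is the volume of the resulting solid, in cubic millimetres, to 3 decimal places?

Profile (r,z), 6 vertices: (1,8) (16.5,12) (13.5,38) (10.5,38.5) (7.5,36) (3.5,30.5)
edge 0: (1,8)→(16.5,12)  cross = 1·12 − 16.5·8 = -120.0000; (r_i+r_j)·cross = 17.5·-120.0000 = -2100.0000
edge 1: (16.5,12)→(13.5,38)  cross = 16.5·38 − 13.5·12 = 465.0000; (r_i+r_j)·cross = 30·465.0000 = 13950.0000
edge 2: (13.5,38)→(10.5,38.5)  cross = 13.5·38.5 − 10.5·38 = 120.7500; (r_i+r_j)·cross = 24·120.7500 = 2898.0000
edge 3: (10.5,38.5)→(7.5,36)  cross = 10.5·36 − 7.5·38.5 = 89.2500; (r_i+r_j)·cross = 18·89.2500 = 1606.5000
edge 4: (7.5,36)→(3.5,30.5)  cross = 7.5·30.5 − 3.5·36 = 102.7500; (r_i+r_j)·cross = 11·102.7500 = 1130.2500
edge 5: (3.5,30.5)→(1,8)  cross = 3.5·8 − 1·30.5 = -2.5000; (r_i+r_j)·cross = 4.5·-2.5000 = -11.2500
Σcross = 655.2500 → A = |Σcross|/2 = 327.6250 mm²
Σ(r_i+r_j)·cross = 17473.5000 → first moment M = |Σ|/6 = 2912.2500
R_c = M/A = 2912.2500/327.6250 = 8.8890 mm
θ = 308° = 5.375614 rad
V = θ·R_c·A = 5.375614·8.8890·327.6250 = 15655.132 mm³

Volume = 15655.132 mm³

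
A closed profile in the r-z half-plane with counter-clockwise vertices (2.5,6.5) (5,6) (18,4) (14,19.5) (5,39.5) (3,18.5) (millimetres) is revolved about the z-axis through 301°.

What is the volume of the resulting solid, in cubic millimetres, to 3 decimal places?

Volume = 13645.047 mm³

Profile (r,z), 6 vertices: (2.5,6.5) (5,6) (18,4) (14,19.5) (5,39.5) (3,18.5)
edge 0: (2.5,6.5)→(5,6)  cross = 2.5·6 − 5·6.5 = -17.5000; (r_i+r_j)·cross = 7.5·-17.5000 = -131.2500
edge 1: (5,6)→(18,4)  cross = 5·4 − 18·6 = -88.0000; (r_i+r_j)·cross = 23·-88.0000 = -2024.0000
edge 2: (18,4)→(14,19.5)  cross = 18·19.5 − 14·4 = 295.0000; (r_i+r_j)·cross = 32·295.0000 = 9440.0000
edge 3: (14,19.5)→(5,39.5)  cross = 14·39.5 − 5·19.5 = 455.5000; (r_i+r_j)·cross = 19·455.5000 = 8654.5000
edge 4: (5,39.5)→(3,18.5)  cross = 5·18.5 − 3·39.5 = -26.0000; (r_i+r_j)·cross = 8·-26.0000 = -208.0000
edge 5: (3,18.5)→(2.5,6.5)  cross = 3·6.5 − 2.5·18.5 = -26.7500; (r_i+r_j)·cross = 5.5·-26.7500 = -147.1250
Σcross = 592.2500 → A = |Σcross|/2 = 296.1250 mm²
Σ(r_i+r_j)·cross = 15584.1250 → first moment M = |Σ|/6 = 2597.3542
R_c = M/A = 2597.3542/296.1250 = 8.7711 mm
θ = 301° = 5.253441 rad
V = θ·R_c·A = 5.253441·8.7711·296.1250 = 13645.047 mm³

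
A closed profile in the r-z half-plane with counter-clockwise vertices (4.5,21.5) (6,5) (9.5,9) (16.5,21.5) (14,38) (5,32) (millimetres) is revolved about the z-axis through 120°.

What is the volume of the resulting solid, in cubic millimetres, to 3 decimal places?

Volume = 5211.640 mm³

Profile (r,z), 6 vertices: (4.5,21.5) (6,5) (9.5,9) (16.5,21.5) (14,38) (5,32)
edge 0: (4.5,21.5)→(6,5)  cross = 4.5·5 − 6·21.5 = -106.5000; (r_i+r_j)·cross = 10.5·-106.5000 = -1118.2500
edge 1: (6,5)→(9.5,9)  cross = 6·9 − 9.5·5 = 6.5000; (r_i+r_j)·cross = 15.5·6.5000 = 100.7500
edge 2: (9.5,9)→(16.5,21.5)  cross = 9.5·21.5 − 16.5·9 = 55.7500; (r_i+r_j)·cross = 26·55.7500 = 1449.5000
edge 3: (16.5,21.5)→(14,38)  cross = 16.5·38 − 14·21.5 = 326.0000; (r_i+r_j)·cross = 30.5·326.0000 = 9943.0000
edge 4: (14,38)→(5,32)  cross = 14·32 − 5·38 = 258.0000; (r_i+r_j)·cross = 19·258.0000 = 4902.0000
edge 5: (5,32)→(4.5,21.5)  cross = 5·21.5 − 4.5·32 = -36.5000; (r_i+r_j)·cross = 9.5·-36.5000 = -346.7500
Σcross = 503.2500 → A = |Σcross|/2 = 251.6250 mm²
Σ(r_i+r_j)·cross = 14930.2500 → first moment M = |Σ|/6 = 2488.3750
R_c = M/A = 2488.3750/251.6250 = 9.8892 mm
θ = 120° = 2.094395 rad
V = θ·R_c·A = 2.094395·9.8892·251.6250 = 5211.640 mm³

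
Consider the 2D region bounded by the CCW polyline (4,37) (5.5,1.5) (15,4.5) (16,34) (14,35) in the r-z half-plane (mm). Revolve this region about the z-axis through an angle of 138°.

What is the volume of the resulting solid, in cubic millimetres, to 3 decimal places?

Volume = 8458.793 mm³

Profile (r,z), 5 vertices: (4,37) (5.5,1.5) (15,4.5) (16,34) (14,35)
edge 0: (4,37)→(5.5,1.5)  cross = 4·1.5 − 5.5·37 = -197.5000; (r_i+r_j)·cross = 9.5·-197.5000 = -1876.2500
edge 1: (5.5,1.5)→(15,4.5)  cross = 5.5·4.5 − 15·1.5 = 2.2500; (r_i+r_j)·cross = 20.5·2.2500 = 46.1250
edge 2: (15,4.5)→(16,34)  cross = 15·34 − 16·4.5 = 438.0000; (r_i+r_j)·cross = 31·438.0000 = 13578.0000
edge 3: (16,34)→(14,35)  cross = 16·35 − 14·34 = 84.0000; (r_i+r_j)·cross = 30·84.0000 = 2520.0000
edge 4: (14,35)→(4,37)  cross = 14·37 − 4·35 = 378.0000; (r_i+r_j)·cross = 18·378.0000 = 6804.0000
Σcross = 704.7500 → A = |Σcross|/2 = 352.3750 mm²
Σ(r_i+r_j)·cross = 21071.8750 → first moment M = |Σ|/6 = 3511.9792
R_c = M/A = 3511.9792/352.3750 = 9.9666 mm
θ = 138° = 2.408554 rad
V = θ·R_c·A = 2.408554·9.9666·352.3750 = 8458.793 mm³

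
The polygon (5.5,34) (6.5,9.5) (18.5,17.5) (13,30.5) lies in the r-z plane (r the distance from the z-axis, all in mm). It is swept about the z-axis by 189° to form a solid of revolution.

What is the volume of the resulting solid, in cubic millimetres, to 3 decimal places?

Volume = 6655.759 mm³

Profile (r,z), 4 vertices: (5.5,34) (6.5,9.5) (18.5,17.5) (13,30.5)
edge 0: (5.5,34)→(6.5,9.5)  cross = 5.5·9.5 − 6.5·34 = -168.7500; (r_i+r_j)·cross = 12·-168.7500 = -2025.0000
edge 1: (6.5,9.5)→(18.5,17.5)  cross = 6.5·17.5 − 18.5·9.5 = -62.0000; (r_i+r_j)·cross = 25·-62.0000 = -1550.0000
edge 2: (18.5,17.5)→(13,30.5)  cross = 18.5·30.5 − 13·17.5 = 336.7500; (r_i+r_j)·cross = 31.5·336.7500 = 10607.6250
edge 3: (13,30.5)→(5.5,34)  cross = 13·34 − 5.5·30.5 = 274.2500; (r_i+r_j)·cross = 18.5·274.2500 = 5073.6250
Σcross = 380.2500 → A = |Σcross|/2 = 190.1250 mm²
Σ(r_i+r_j)·cross = 12106.2500 → first moment M = |Σ|/6 = 2017.7083
R_c = M/A = 2017.7083/190.1250 = 10.6125 mm
θ = 189° = 3.298672 rad
V = θ·R_c·A = 3.298672·10.6125·190.1250 = 6655.759 mm³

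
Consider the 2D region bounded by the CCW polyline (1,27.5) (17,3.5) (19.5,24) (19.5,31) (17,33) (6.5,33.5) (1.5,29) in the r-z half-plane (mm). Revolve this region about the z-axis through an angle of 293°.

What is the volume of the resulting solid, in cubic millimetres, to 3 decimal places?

Profile (r,z), 7 vertices: (1,27.5) (17,3.5) (19.5,24) (19.5,31) (17,33) (6.5,33.5) (1.5,29)
edge 0: (1,27.5)→(17,3.5)  cross = 1·3.5 − 17·27.5 = -464.0000; (r_i+r_j)·cross = 18·-464.0000 = -8352.0000
edge 1: (17,3.5)→(19.5,24)  cross = 17·24 − 19.5·3.5 = 339.7500; (r_i+r_j)·cross = 36.5·339.7500 = 12400.8750
edge 2: (19.5,24)→(19.5,31)  cross = 19.5·31 − 19.5·24 = 136.5000; (r_i+r_j)·cross = 39·136.5000 = 5323.5000
edge 3: (19.5,31)→(17,33)  cross = 19.5·33 − 17·31 = 116.5000; (r_i+r_j)·cross = 36.5·116.5000 = 4252.2500
edge 4: (17,33)→(6.5,33.5)  cross = 17·33.5 − 6.5·33 = 355.0000; (r_i+r_j)·cross = 23.5·355.0000 = 8342.5000
edge 5: (6.5,33.5)→(1.5,29)  cross = 6.5·29 − 1.5·33.5 = 138.2500; (r_i+r_j)·cross = 8·138.2500 = 1106.0000
edge 6: (1.5,29)→(1,27.5)  cross = 1.5·27.5 − 1·29 = 12.2500; (r_i+r_j)·cross = 2.5·12.2500 = 30.6250
Σcross = 634.2500 → A = |Σcross|/2 = 317.1250 mm²
Σ(r_i+r_j)·cross = 23103.7500 → first moment M = |Σ|/6 = 3850.6250
R_c = M/A = 3850.6250/317.1250 = 12.1423 mm
θ = 293° = 5.113815 rad
V = θ·R_c·A = 5.113815·12.1423·317.1250 = 19691.383 mm³

Volume = 19691.383 mm³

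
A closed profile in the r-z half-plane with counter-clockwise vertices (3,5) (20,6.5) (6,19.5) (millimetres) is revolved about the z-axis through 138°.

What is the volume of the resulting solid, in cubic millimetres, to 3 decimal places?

Profile (r,z), 3 vertices: (3,5) (20,6.5) (6,19.5)
edge 0: (3,5)→(20,6.5)  cross = 3·6.5 − 20·5 = -80.5000; (r_i+r_j)·cross = 23·-80.5000 = -1851.5000
edge 1: (20,6.5)→(6,19.5)  cross = 20·19.5 − 6·6.5 = 351.0000; (r_i+r_j)·cross = 26·351.0000 = 9126.0000
edge 2: (6,19.5)→(3,5)  cross = 6·5 − 3·19.5 = -28.5000; (r_i+r_j)·cross = 9·-28.5000 = -256.5000
Σcross = 242.0000 → A = |Σcross|/2 = 121.0000 mm²
Σ(r_i+r_j)·cross = 7018.0000 → first moment M = |Σ|/6 = 1169.6667
R_c = M/A = 1169.6667/121.0000 = 9.6667 mm
θ = 138° = 2.408554 rad
V = θ·R_c·A = 2.408554·9.6667·121.0000 = 2817.206 mm³

Volume = 2817.206 mm³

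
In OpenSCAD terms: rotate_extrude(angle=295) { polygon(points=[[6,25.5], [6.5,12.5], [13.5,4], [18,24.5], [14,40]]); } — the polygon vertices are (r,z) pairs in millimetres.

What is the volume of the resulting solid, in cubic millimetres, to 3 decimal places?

Volume = 15931.216 mm³

Profile (r,z), 5 vertices: (6,25.5) (6.5,12.5) (13.5,4) (18,24.5) (14,40)
edge 0: (6,25.5)→(6.5,12.5)  cross = 6·12.5 − 6.5·25.5 = -90.7500; (r_i+r_j)·cross = 12.5·-90.7500 = -1134.3750
edge 1: (6.5,12.5)→(13.5,4)  cross = 6.5·4 − 13.5·12.5 = -142.7500; (r_i+r_j)·cross = 20·-142.7500 = -2855.0000
edge 2: (13.5,4)→(18,24.5)  cross = 13.5·24.5 − 18·4 = 258.7500; (r_i+r_j)·cross = 31.5·258.7500 = 8150.6250
edge 3: (18,24.5)→(14,40)  cross = 18·40 − 14·24.5 = 377.0000; (r_i+r_j)·cross = 32·377.0000 = 12064.0000
edge 4: (14,40)→(6,25.5)  cross = 14·25.5 − 6·40 = 117.0000; (r_i+r_j)·cross = 20·117.0000 = 2340.0000
Σcross = 519.2500 → A = |Σcross|/2 = 259.6250 mm²
Σ(r_i+r_j)·cross = 18565.2500 → first moment M = |Σ|/6 = 3094.2083
R_c = M/A = 3094.2083/259.6250 = 11.9180 mm
θ = 295° = 5.148721 rad
V = θ·R_c·A = 5.148721·11.9180·259.6250 = 15931.216 mm³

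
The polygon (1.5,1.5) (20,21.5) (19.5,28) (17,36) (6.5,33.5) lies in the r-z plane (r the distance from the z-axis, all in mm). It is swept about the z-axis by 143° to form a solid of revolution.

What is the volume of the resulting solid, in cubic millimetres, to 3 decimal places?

Volume = 8908.936 mm³

Profile (r,z), 5 vertices: (1.5,1.5) (20,21.5) (19.5,28) (17,36) (6.5,33.5)
edge 0: (1.5,1.5)→(20,21.5)  cross = 1.5·21.5 − 20·1.5 = 2.2500; (r_i+r_j)·cross = 21.5·2.2500 = 48.3750
edge 1: (20,21.5)→(19.5,28)  cross = 20·28 − 19.5·21.5 = 140.7500; (r_i+r_j)·cross = 39.5·140.7500 = 5559.6250
edge 2: (19.5,28)→(17,36)  cross = 19.5·36 − 17·28 = 226.0000; (r_i+r_j)·cross = 36.5·226.0000 = 8249.0000
edge 3: (17,36)→(6.5,33.5)  cross = 17·33.5 − 6.5·36 = 335.5000; (r_i+r_j)·cross = 23.5·335.5000 = 7884.2500
edge 4: (6.5,33.5)→(1.5,1.5)  cross = 6.5·1.5 − 1.5·33.5 = -40.5000; (r_i+r_j)·cross = 8·-40.5000 = -324.0000
Σcross = 664.0000 → A = |Σcross|/2 = 332.0000 mm²
Σ(r_i+r_j)·cross = 21417.2500 → first moment M = |Σ|/6 = 3569.5417
R_c = M/A = 3569.5417/332.0000 = 10.7516 mm
θ = 143° = 2.495821 rad
V = θ·R_c·A = 2.495821·10.7516·332.0000 = 8908.936 mm³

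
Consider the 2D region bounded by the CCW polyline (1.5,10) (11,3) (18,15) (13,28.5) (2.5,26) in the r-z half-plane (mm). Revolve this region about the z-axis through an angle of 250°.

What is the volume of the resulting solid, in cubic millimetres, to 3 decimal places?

Profile (r,z), 5 vertices: (1.5,10) (11,3) (18,15) (13,28.5) (2.5,26)
edge 0: (1.5,10)→(11,3)  cross = 1.5·3 − 11·10 = -105.5000; (r_i+r_j)·cross = 12.5·-105.5000 = -1318.7500
edge 1: (11,3)→(18,15)  cross = 11·15 − 18·3 = 111.0000; (r_i+r_j)·cross = 29·111.0000 = 3219.0000
edge 2: (18,15)→(13,28.5)  cross = 18·28.5 − 13·15 = 318.0000; (r_i+r_j)·cross = 31·318.0000 = 9858.0000
edge 3: (13,28.5)→(2.5,26)  cross = 13·26 − 2.5·28.5 = 266.7500; (r_i+r_j)·cross = 15.5·266.7500 = 4134.6250
edge 4: (2.5,26)→(1.5,10)  cross = 2.5·10 − 1.5·26 = -14.0000; (r_i+r_j)·cross = 4·-14.0000 = -56.0000
Σcross = 576.2500 → A = |Σcross|/2 = 288.1250 mm²
Σ(r_i+r_j)·cross = 15836.8750 → first moment M = |Σ|/6 = 2639.4792
R_c = M/A = 2639.4792/288.1250 = 9.1609 mm
θ = 250° = 4.363323 rad
V = θ·R_c·A = 4.363323·9.1609·288.1250 = 11516.900 mm³

Volume = 11516.900 mm³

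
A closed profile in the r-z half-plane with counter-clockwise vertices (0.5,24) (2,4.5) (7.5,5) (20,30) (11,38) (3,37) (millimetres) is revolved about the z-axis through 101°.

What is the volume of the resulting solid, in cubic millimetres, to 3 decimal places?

Profile (r,z), 6 vertices: (0.5,24) (2,4.5) (7.5,5) (20,30) (11,38) (3,37)
edge 0: (0.5,24)→(2,4.5)  cross = 0.5·4.5 − 2·24 = -45.7500; (r_i+r_j)·cross = 2.5·-45.7500 = -114.3750
edge 1: (2,4.5)→(7.5,5)  cross = 2·5 − 7.5·4.5 = -23.7500; (r_i+r_j)·cross = 9.5·-23.7500 = -225.6250
edge 2: (7.5,5)→(20,30)  cross = 7.5·30 − 20·5 = 125.0000; (r_i+r_j)·cross = 27.5·125.0000 = 3437.5000
edge 3: (20,30)→(11,38)  cross = 20·38 − 11·30 = 430.0000; (r_i+r_j)·cross = 31·430.0000 = 13330.0000
edge 4: (11,38)→(3,37)  cross = 11·37 − 3·38 = 293.0000; (r_i+r_j)·cross = 14·293.0000 = 4102.0000
edge 5: (3,37)→(0.5,24)  cross = 3·24 − 0.5·37 = 53.5000; (r_i+r_j)·cross = 3.5·53.5000 = 187.2500
Σcross = 832.0000 → A = |Σcross|/2 = 416.0000 mm²
Σ(r_i+r_j)·cross = 20716.7500 → first moment M = |Σ|/6 = 3452.7917
R_c = M/A = 3452.7917/416.0000 = 8.3000 mm
θ = 101° = 1.762783 rad
V = θ·R_c·A = 1.762783·8.3000·416.0000 = 6086.521 mm³

Volume = 6086.521 mm³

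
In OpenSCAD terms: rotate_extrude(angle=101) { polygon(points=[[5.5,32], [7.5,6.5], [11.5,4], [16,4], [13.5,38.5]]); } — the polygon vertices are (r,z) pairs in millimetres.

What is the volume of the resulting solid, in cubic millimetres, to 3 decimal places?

Volume = 4924.994 mm³

Profile (r,z), 5 vertices: (5.5,32) (7.5,6.5) (11.5,4) (16,4) (13.5,38.5)
edge 0: (5.5,32)→(7.5,6.5)  cross = 5.5·6.5 − 7.5·32 = -204.2500; (r_i+r_j)·cross = 13·-204.2500 = -2655.2500
edge 1: (7.5,6.5)→(11.5,4)  cross = 7.5·4 − 11.5·6.5 = -44.7500; (r_i+r_j)·cross = 19·-44.7500 = -850.2500
edge 2: (11.5,4)→(16,4)  cross = 11.5·4 − 16·4 = -18.0000; (r_i+r_j)·cross = 27.5·-18.0000 = -495.0000
edge 3: (16,4)→(13.5,38.5)  cross = 16·38.5 − 13.5·4 = 562.0000; (r_i+r_j)·cross = 29.5·562.0000 = 16579.0000
edge 4: (13.5,38.5)→(5.5,32)  cross = 13.5·32 − 5.5·38.5 = 220.2500; (r_i+r_j)·cross = 19·220.2500 = 4184.7500
Σcross = 515.2500 → A = |Σcross|/2 = 257.6250 mm²
Σ(r_i+r_j)·cross = 16763.2500 → first moment M = |Σ|/6 = 2793.8750
R_c = M/A = 2793.8750/257.6250 = 10.8447 mm
θ = 101° = 1.762783 rad
V = θ·R_c·A = 1.762783·10.8447·257.6250 = 4924.994 mm³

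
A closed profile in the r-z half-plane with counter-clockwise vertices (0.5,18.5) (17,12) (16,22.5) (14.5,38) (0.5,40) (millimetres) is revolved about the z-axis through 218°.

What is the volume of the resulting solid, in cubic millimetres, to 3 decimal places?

Volume = 11341.765 mm³

Profile (r,z), 5 vertices: (0.5,18.5) (17,12) (16,22.5) (14.5,38) (0.5,40)
edge 0: (0.5,18.5)→(17,12)  cross = 0.5·12 − 17·18.5 = -308.5000; (r_i+r_j)·cross = 17.5·-308.5000 = -5398.7500
edge 1: (17,12)→(16,22.5)  cross = 17·22.5 − 16·12 = 190.5000; (r_i+r_j)·cross = 33·190.5000 = 6286.5000
edge 2: (16,22.5)→(14.5,38)  cross = 16·38 − 14.5·22.5 = 281.7500; (r_i+r_j)·cross = 30.5·281.7500 = 8593.3750
edge 3: (14.5,38)→(0.5,40)  cross = 14.5·40 − 0.5·38 = 561.0000; (r_i+r_j)·cross = 15·561.0000 = 8415.0000
edge 4: (0.5,40)→(0.5,18.5)  cross = 0.5·18.5 − 0.5·40 = -10.7500; (r_i+r_j)·cross = 1·-10.7500 = -10.7500
Σcross = 714.0000 → A = |Σcross|/2 = 357.0000 mm²
Σ(r_i+r_j)·cross = 17885.3750 → first moment M = |Σ|/6 = 2980.8958
R_c = M/A = 2980.8958/357.0000 = 8.3498 mm
θ = 218° = 3.804818 rad
V = θ·R_c·A = 3.804818·8.3498·357.0000 = 11341.765 mm³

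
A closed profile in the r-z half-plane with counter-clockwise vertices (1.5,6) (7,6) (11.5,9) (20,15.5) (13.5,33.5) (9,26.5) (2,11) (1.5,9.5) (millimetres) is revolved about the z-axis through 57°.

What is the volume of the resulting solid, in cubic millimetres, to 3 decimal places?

Volume = 2777.773 mm³

Profile (r,z), 8 vertices: (1.5,6) (7,6) (11.5,9) (20,15.5) (13.5,33.5) (9,26.5) (2,11) (1.5,9.5)
edge 0: (1.5,6)→(7,6)  cross = 1.5·6 − 7·6 = -33.0000; (r_i+r_j)·cross = 8.5·-33.0000 = -280.5000
edge 1: (7,6)→(11.5,9)  cross = 7·9 − 11.5·6 = -6.0000; (r_i+r_j)·cross = 18.5·-6.0000 = -111.0000
edge 2: (11.5,9)→(20,15.5)  cross = 11.5·15.5 − 20·9 = -1.7500; (r_i+r_j)·cross = 31.5·-1.7500 = -55.1250
edge 3: (20,15.5)→(13.5,33.5)  cross = 20·33.5 − 13.5·15.5 = 460.7500; (r_i+r_j)·cross = 33.5·460.7500 = 15435.1250
edge 4: (13.5,33.5)→(9,26.5)  cross = 13.5·26.5 − 9·33.5 = 56.2500; (r_i+r_j)·cross = 22.5·56.2500 = 1265.6250
edge 5: (9,26.5)→(2,11)  cross = 9·11 − 2·26.5 = 46.0000; (r_i+r_j)·cross = 11·46.0000 = 506.0000
edge 6: (2,11)→(1.5,9.5)  cross = 2·9.5 − 1.5·11 = 2.5000; (r_i+r_j)·cross = 3.5·2.5000 = 8.7500
edge 7: (1.5,9.5)→(1.5,6)  cross = 1.5·6 − 1.5·9.5 = -5.2500; (r_i+r_j)·cross = 3·-5.2500 = -15.7500
Σcross = 519.5000 → A = |Σcross|/2 = 259.7500 mm²
Σ(r_i+r_j)·cross = 16753.1250 → first moment M = |Σ|/6 = 2792.1875
R_c = M/A = 2792.1875/259.7500 = 10.7495 mm
θ = 57° = 0.994838 rad
V = θ·R_c·A = 0.994838·10.7495·259.7500 = 2777.773 mm³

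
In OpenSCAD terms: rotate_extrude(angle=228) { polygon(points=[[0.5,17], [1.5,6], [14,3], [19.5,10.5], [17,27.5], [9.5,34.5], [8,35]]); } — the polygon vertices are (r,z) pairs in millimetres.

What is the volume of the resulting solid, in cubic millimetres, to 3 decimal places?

Volume = 16819.721 mm³

Profile (r,z), 7 vertices: (0.5,17) (1.5,6) (14,3) (19.5,10.5) (17,27.5) (9.5,34.5) (8,35)
edge 0: (0.5,17)→(1.5,6)  cross = 0.5·6 − 1.5·17 = -22.5000; (r_i+r_j)·cross = 2·-22.5000 = -45.0000
edge 1: (1.5,6)→(14,3)  cross = 1.5·3 − 14·6 = -79.5000; (r_i+r_j)·cross = 15.5·-79.5000 = -1232.2500
edge 2: (14,3)→(19.5,10.5)  cross = 14·10.5 − 19.5·3 = 88.5000; (r_i+r_j)·cross = 33.5·88.5000 = 2964.7500
edge 3: (19.5,10.5)→(17,27.5)  cross = 19.5·27.5 − 17·10.5 = 357.7500; (r_i+r_j)·cross = 36.5·357.7500 = 13057.8750
edge 4: (17,27.5)→(9.5,34.5)  cross = 17·34.5 − 9.5·27.5 = 325.2500; (r_i+r_j)·cross = 26.5·325.2500 = 8619.1250
edge 5: (9.5,34.5)→(8,35)  cross = 9.5·35 − 8·34.5 = 56.5000; (r_i+r_j)·cross = 17.5·56.5000 = 988.7500
edge 6: (8,35)→(0.5,17)  cross = 8·17 − 0.5·35 = 118.5000; (r_i+r_j)·cross = 8.5·118.5000 = 1007.2500
Σcross = 844.5000 → A = |Σcross|/2 = 422.2500 mm²
Σ(r_i+r_j)·cross = 25360.5000 → first moment M = |Σ|/6 = 4226.7500
R_c = M/A = 4226.7500/422.2500 = 10.0101 mm
θ = 228° = 3.979351 rad
V = θ·R_c·A = 3.979351·10.0101·422.2500 = 16819.721 mm³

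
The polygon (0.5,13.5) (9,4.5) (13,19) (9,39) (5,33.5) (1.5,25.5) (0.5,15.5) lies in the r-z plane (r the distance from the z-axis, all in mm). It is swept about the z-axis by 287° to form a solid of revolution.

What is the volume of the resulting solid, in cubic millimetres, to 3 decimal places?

Volume = 8972.333 mm³

Profile (r,z), 7 vertices: (0.5,13.5) (9,4.5) (13,19) (9,39) (5,33.5) (1.5,25.5) (0.5,15.5)
edge 0: (0.5,13.5)→(9,4.5)  cross = 0.5·4.5 − 9·13.5 = -119.2500; (r_i+r_j)·cross = 9.5·-119.2500 = -1132.8750
edge 1: (9,4.5)→(13,19)  cross = 9·19 − 13·4.5 = 112.5000; (r_i+r_j)·cross = 22·112.5000 = 2475.0000
edge 2: (13,19)→(9,39)  cross = 13·39 − 9·19 = 336.0000; (r_i+r_j)·cross = 22·336.0000 = 7392.0000
edge 3: (9,39)→(5,33.5)  cross = 9·33.5 − 5·39 = 106.5000; (r_i+r_j)·cross = 14·106.5000 = 1491.0000
edge 4: (5,33.5)→(1.5,25.5)  cross = 5·25.5 − 1.5·33.5 = 77.2500; (r_i+r_j)·cross = 6.5·77.2500 = 502.1250
edge 5: (1.5,25.5)→(0.5,15.5)  cross = 1.5·15.5 − 0.5·25.5 = 10.5000; (r_i+r_j)·cross = 2·10.5000 = 21.0000
edge 6: (0.5,15.5)→(0.5,13.5)  cross = 0.5·13.5 − 0.5·15.5 = -1.0000; (r_i+r_j)·cross = 1·-1.0000 = -1.0000
Σcross = 522.5000 → A = |Σcross|/2 = 261.2500 mm²
Σ(r_i+r_j)·cross = 10747.2500 → first moment M = |Σ|/6 = 1791.2083
R_c = M/A = 1791.2083/261.2500 = 6.8563 mm
θ = 287° = 5.009095 rad
V = θ·R_c·A = 5.009095·6.8563·261.2500 = 8972.333 mm³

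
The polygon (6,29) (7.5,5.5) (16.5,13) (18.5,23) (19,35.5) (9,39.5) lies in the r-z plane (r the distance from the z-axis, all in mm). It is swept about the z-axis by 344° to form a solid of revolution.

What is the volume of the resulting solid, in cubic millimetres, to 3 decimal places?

Profile (r,z), 6 vertices: (6,29) (7.5,5.5) (16.5,13) (18.5,23) (19,35.5) (9,39.5)
edge 0: (6,29)→(7.5,5.5)  cross = 6·5.5 − 7.5·29 = -184.5000; (r_i+r_j)·cross = 13.5·-184.5000 = -2490.7500
edge 1: (7.5,5.5)→(16.5,13)  cross = 7.5·13 − 16.5·5.5 = 6.7500; (r_i+r_j)·cross = 24·6.7500 = 162.0000
edge 2: (16.5,13)→(18.5,23)  cross = 16.5·23 − 18.5·13 = 139.0000; (r_i+r_j)·cross = 35·139.0000 = 4865.0000
edge 3: (18.5,23)→(19,35.5)  cross = 18.5·35.5 − 19·23 = 219.7500; (r_i+r_j)·cross = 37.5·219.7500 = 8240.6250
edge 4: (19,35.5)→(9,39.5)  cross = 19·39.5 − 9·35.5 = 431.0000; (r_i+r_j)·cross = 28·431.0000 = 12068.0000
edge 5: (9,39.5)→(6,29)  cross = 9·29 − 6·39.5 = 24.0000; (r_i+r_j)·cross = 15·24.0000 = 360.0000
Σcross = 636.0000 → A = |Σcross|/2 = 318.0000 mm²
Σ(r_i+r_j)·cross = 23204.8750 → first moment M = |Σ|/6 = 3867.4792
R_c = M/A = 3867.4792/318.0000 = 12.1619 mm
θ = 344° = 6.003933 rad
V = θ·R_c·A = 6.003933·12.1619·318.0000 = 23220.084 mm³

Volume = 23220.084 mm³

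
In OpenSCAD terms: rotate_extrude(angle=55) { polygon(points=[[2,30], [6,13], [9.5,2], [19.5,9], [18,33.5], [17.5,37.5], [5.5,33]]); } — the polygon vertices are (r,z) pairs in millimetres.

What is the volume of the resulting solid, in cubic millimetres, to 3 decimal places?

Volume = 4678.384 mm³

Profile (r,z), 7 vertices: (2,30) (6,13) (9.5,2) (19.5,9) (18,33.5) (17.5,37.5) (5.5,33)
edge 0: (2,30)→(6,13)  cross = 2·13 − 6·30 = -154.0000; (r_i+r_j)·cross = 8·-154.0000 = -1232.0000
edge 1: (6,13)→(9.5,2)  cross = 6·2 − 9.5·13 = -111.5000; (r_i+r_j)·cross = 15.5·-111.5000 = -1728.2500
edge 2: (9.5,2)→(19.5,9)  cross = 9.5·9 − 19.5·2 = 46.5000; (r_i+r_j)·cross = 29·46.5000 = 1348.5000
edge 3: (19.5,9)→(18,33.5)  cross = 19.5·33.5 − 18·9 = 491.2500; (r_i+r_j)·cross = 37.5·491.2500 = 18421.8750
edge 4: (18,33.5)→(17.5,37.5)  cross = 18·37.5 − 17.5·33.5 = 88.7500; (r_i+r_j)·cross = 35.5·88.7500 = 3150.6250
edge 5: (17.5,37.5)→(5.5,33)  cross = 17.5·33 − 5.5·37.5 = 371.2500; (r_i+r_j)·cross = 23·371.2500 = 8538.7500
edge 6: (5.5,33)→(2,30)  cross = 5.5·30 − 2·33 = 99.0000; (r_i+r_j)·cross = 7.5·99.0000 = 742.5000
Σcross = 831.2500 → A = |Σcross|/2 = 415.6250 mm²
Σ(r_i+r_j)·cross = 29242.0000 → first moment M = |Σ|/6 = 4873.6667
R_c = M/A = 4873.6667/415.6250 = 11.7261 mm
θ = 55° = 0.959931 rad
V = θ·R_c·A = 0.959931·11.7261·415.6250 = 4678.384 mm³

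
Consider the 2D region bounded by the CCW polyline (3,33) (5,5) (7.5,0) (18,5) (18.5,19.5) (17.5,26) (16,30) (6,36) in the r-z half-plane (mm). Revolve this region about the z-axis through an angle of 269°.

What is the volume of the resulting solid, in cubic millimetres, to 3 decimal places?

Volume = 21070.285 mm³

Profile (r,z), 8 vertices: (3,33) (5,5) (7.5,0) (18,5) (18.5,19.5) (17.5,26) (16,30) (6,36)
edge 0: (3,33)→(5,5)  cross = 3·5 − 5·33 = -150.0000; (r_i+r_j)·cross = 8·-150.0000 = -1200.0000
edge 1: (5,5)→(7.5,0)  cross = 5·0 − 7.5·5 = -37.5000; (r_i+r_j)·cross = 12.5·-37.5000 = -468.7500
edge 2: (7.5,0)→(18,5)  cross = 7.5·5 − 18·0 = 37.5000; (r_i+r_j)·cross = 25.5·37.5000 = 956.2500
edge 3: (18,5)→(18.5,19.5)  cross = 18·19.5 − 18.5·5 = 258.5000; (r_i+r_j)·cross = 36.5·258.5000 = 9435.2500
edge 4: (18.5,19.5)→(17.5,26)  cross = 18.5·26 − 17.5·19.5 = 139.7500; (r_i+r_j)·cross = 36·139.7500 = 5031.0000
edge 5: (17.5,26)→(16,30)  cross = 17.5·30 − 16·26 = 109.0000; (r_i+r_j)·cross = 33.5·109.0000 = 3651.5000
edge 6: (16,30)→(6,36)  cross = 16·36 − 6·30 = 396.0000; (r_i+r_j)·cross = 22·396.0000 = 8712.0000
edge 7: (6,36)→(3,33)  cross = 6·33 − 3·36 = 90.0000; (r_i+r_j)·cross = 9·90.0000 = 810.0000
Σcross = 843.2500 → A = |Σcross|/2 = 421.6250 mm²
Σ(r_i+r_j)·cross = 26927.2500 → first moment M = |Σ|/6 = 4487.8750
R_c = M/A = 4487.8750/421.6250 = 10.6442 mm
θ = 269° = 4.694936 rad
V = θ·R_c·A = 4.694936·10.6442·421.6250 = 21070.285 mm³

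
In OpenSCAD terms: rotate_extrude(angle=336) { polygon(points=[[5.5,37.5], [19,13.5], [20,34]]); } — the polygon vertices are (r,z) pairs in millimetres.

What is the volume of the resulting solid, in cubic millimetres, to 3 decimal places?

Profile (r,z), 3 vertices: (5.5,37.5) (19,13.5) (20,34)
edge 0: (5.5,37.5)→(19,13.5)  cross = 5.5·13.5 − 19·37.5 = -638.2500; (r_i+r_j)·cross = 24.5·-638.2500 = -15637.1250
edge 1: (19,13.5)→(20,34)  cross = 19·34 − 20·13.5 = 376.0000; (r_i+r_j)·cross = 39·376.0000 = 14664.0000
edge 2: (20,34)→(5.5,37.5)  cross = 20·37.5 − 5.5·34 = 563.0000; (r_i+r_j)·cross = 25.5·563.0000 = 14356.5000
Σcross = 300.7500 → A = |Σcross|/2 = 150.3750 mm²
Σ(r_i+r_j)·cross = 13383.3750 → first moment M = |Σ|/6 = 2230.5625
R_c = M/A = 2230.5625/150.3750 = 14.8333 mm
θ = 336° = 5.864306 rad
V = θ·R_c·A = 5.864306·14.8333·150.3750 = 13080.702 mm³

Volume = 13080.702 mm³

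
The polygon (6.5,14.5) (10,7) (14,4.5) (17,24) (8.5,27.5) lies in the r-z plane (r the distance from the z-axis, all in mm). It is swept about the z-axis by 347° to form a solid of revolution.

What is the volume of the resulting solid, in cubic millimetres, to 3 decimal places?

Volume = 11120.867 mm³

Profile (r,z), 5 vertices: (6.5,14.5) (10,7) (14,4.5) (17,24) (8.5,27.5)
edge 0: (6.5,14.5)→(10,7)  cross = 6.5·7 − 10·14.5 = -99.5000; (r_i+r_j)·cross = 16.5·-99.5000 = -1641.7500
edge 1: (10,7)→(14,4.5)  cross = 10·4.5 − 14·7 = -53.0000; (r_i+r_j)·cross = 24·-53.0000 = -1272.0000
edge 2: (14,4.5)→(17,24)  cross = 14·24 − 17·4.5 = 259.5000; (r_i+r_j)·cross = 31·259.5000 = 8044.5000
edge 3: (17,24)→(8.5,27.5)  cross = 17·27.5 − 8.5·24 = 263.5000; (r_i+r_j)·cross = 25.5·263.5000 = 6719.2500
edge 4: (8.5,27.5)→(6.5,14.5)  cross = 8.5·14.5 − 6.5·27.5 = -55.5000; (r_i+r_j)·cross = 15·-55.5000 = -832.5000
Σcross = 315.0000 → A = |Σcross|/2 = 157.5000 mm²
Σ(r_i+r_j)·cross = 11017.5000 → first moment M = |Σ|/6 = 1836.2500
R_c = M/A = 1836.2500/157.5000 = 11.6587 mm
θ = 347° = 6.056293 rad
V = θ·R_c·A = 6.056293·11.6587·157.5000 = 11120.867 mm³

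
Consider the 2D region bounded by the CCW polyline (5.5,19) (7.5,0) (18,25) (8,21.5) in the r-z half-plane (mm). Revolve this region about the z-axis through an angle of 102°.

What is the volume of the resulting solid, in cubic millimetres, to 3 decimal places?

Profile (r,z), 4 vertices: (5.5,19) (7.5,0) (18,25) (8,21.5)
edge 0: (5.5,19)→(7.5,0)  cross = 5.5·0 − 7.5·19 = -142.5000; (r_i+r_j)·cross = 13·-142.5000 = -1852.5000
edge 1: (7.5,0)→(18,25)  cross = 7.5·25 − 18·0 = 187.5000; (r_i+r_j)·cross = 25.5·187.5000 = 4781.2500
edge 2: (18,25)→(8,21.5)  cross = 18·21.5 − 8·25 = 187.0000; (r_i+r_j)·cross = 26·187.0000 = 4862.0000
edge 3: (8,21.5)→(5.5,19)  cross = 8·19 − 5.5·21.5 = 33.7500; (r_i+r_j)·cross = 13.5·33.7500 = 455.6250
Σcross = 265.7500 → A = |Σcross|/2 = 132.8750 mm²
Σ(r_i+r_j)·cross = 8246.3750 → first moment M = |Σ|/6 = 1374.3958
R_c = M/A = 1374.3958/132.8750 = 10.3435 mm
θ = 102° = 1.780236 rad
V = θ·R_c·A = 1.780236·10.3435·132.8750 = 2446.749 mm³

Volume = 2446.749 mm³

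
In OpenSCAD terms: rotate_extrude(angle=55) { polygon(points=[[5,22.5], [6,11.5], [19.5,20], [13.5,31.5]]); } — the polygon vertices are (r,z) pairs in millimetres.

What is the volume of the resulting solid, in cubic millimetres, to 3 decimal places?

Profile (r,z), 4 vertices: (5,22.5) (6,11.5) (19.5,20) (13.5,31.5)
edge 0: (5,22.5)→(6,11.5)  cross = 5·11.5 − 6·22.5 = -77.5000; (r_i+r_j)·cross = 11·-77.5000 = -852.5000
edge 1: (6,11.5)→(19.5,20)  cross = 6·20 − 19.5·11.5 = -104.2500; (r_i+r_j)·cross = 25.5·-104.2500 = -2658.3750
edge 2: (19.5,20)→(13.5,31.5)  cross = 19.5·31.5 − 13.5·20 = 344.2500; (r_i+r_j)·cross = 33·344.2500 = 11360.2500
edge 3: (13.5,31.5)→(5,22.5)  cross = 13.5·22.5 − 5·31.5 = 146.2500; (r_i+r_j)·cross = 18.5·146.2500 = 2705.6250
Σcross = 308.7500 → A = |Σcross|/2 = 154.3750 mm²
Σ(r_i+r_j)·cross = 10555.0000 → first moment M = |Σ|/6 = 1759.1667
R_c = M/A = 1759.1667/154.3750 = 11.3954 mm
θ = 55° = 0.959931 rad
V = θ·R_c·A = 0.959931·11.3954·154.3750 = 1688.679 mm³

Volume = 1688.679 mm³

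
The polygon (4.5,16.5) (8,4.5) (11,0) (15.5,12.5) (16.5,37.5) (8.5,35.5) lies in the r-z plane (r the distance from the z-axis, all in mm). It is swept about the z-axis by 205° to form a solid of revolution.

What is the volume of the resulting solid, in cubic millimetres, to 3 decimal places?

Profile (r,z), 6 vertices: (4.5,16.5) (8,4.5) (11,0) (15.5,12.5) (16.5,37.5) (8.5,35.5)
edge 0: (4.5,16.5)→(8,4.5)  cross = 4.5·4.5 − 8·16.5 = -111.7500; (r_i+r_j)·cross = 12.5·-111.7500 = -1396.8750
edge 1: (8,4.5)→(11,0)  cross = 8·0 − 11·4.5 = -49.5000; (r_i+r_j)·cross = 19·-49.5000 = -940.5000
edge 2: (11,0)→(15.5,12.5)  cross = 11·12.5 − 15.5·0 = 137.5000; (r_i+r_j)·cross = 26.5·137.5000 = 3643.7500
edge 3: (15.5,12.5)→(16.5,37.5)  cross = 15.5·37.5 − 16.5·12.5 = 375.0000; (r_i+r_j)·cross = 32·375.0000 = 12000.0000
edge 4: (16.5,37.5)→(8.5,35.5)  cross = 16.5·35.5 − 8.5·37.5 = 267.0000; (r_i+r_j)·cross = 25·267.0000 = 6675.0000
edge 5: (8.5,35.5)→(4.5,16.5)  cross = 8.5·16.5 − 4.5·35.5 = -19.5000; (r_i+r_j)·cross = 13·-19.5000 = -253.5000
Σcross = 598.7500 → A = |Σcross|/2 = 299.3750 mm²
Σ(r_i+r_j)·cross = 19727.8750 → first moment M = |Σ|/6 = 3287.9792
R_c = M/A = 3287.9792/299.3750 = 10.9828 mm
θ = 205° = 3.577925 rad
V = θ·R_c·A = 3.577925·10.9828·299.3750 = 11764.143 mm³

Volume = 11764.143 mm³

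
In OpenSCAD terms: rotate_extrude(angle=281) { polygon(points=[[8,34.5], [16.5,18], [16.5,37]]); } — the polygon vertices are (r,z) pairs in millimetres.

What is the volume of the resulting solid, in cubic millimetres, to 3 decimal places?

Volume = 5412.387 mm³

Profile (r,z), 3 vertices: (8,34.5) (16.5,18) (16.5,37)
edge 0: (8,34.5)→(16.5,18)  cross = 8·18 − 16.5·34.5 = -425.2500; (r_i+r_j)·cross = 24.5·-425.2500 = -10418.6250
edge 1: (16.5,18)→(16.5,37)  cross = 16.5·37 − 16.5·18 = 313.5000; (r_i+r_j)·cross = 33·313.5000 = 10345.5000
edge 2: (16.5,37)→(8,34.5)  cross = 16.5·34.5 − 8·37 = 273.2500; (r_i+r_j)·cross = 24.5·273.2500 = 6694.6250
Σcross = 161.5000 → A = |Σcross|/2 = 80.7500 mm²
Σ(r_i+r_j)·cross = 6621.5000 → first moment M = |Σ|/6 = 1103.5833
R_c = M/A = 1103.5833/80.7500 = 13.6667 mm
θ = 281° = 4.904375 rad
V = θ·R_c·A = 4.904375·13.6667·80.7500 = 5412.387 mm³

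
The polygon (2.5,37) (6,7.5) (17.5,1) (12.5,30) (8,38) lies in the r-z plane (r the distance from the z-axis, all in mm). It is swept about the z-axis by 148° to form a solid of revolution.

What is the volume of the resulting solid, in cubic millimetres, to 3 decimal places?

Volume = 7590.833 mm³

Profile (r,z), 5 vertices: (2.5,37) (6,7.5) (17.5,1) (12.5,30) (8,38)
edge 0: (2.5,37)→(6,7.5)  cross = 2.5·7.5 − 6·37 = -203.2500; (r_i+r_j)·cross = 8.5·-203.2500 = -1727.6250
edge 1: (6,7.5)→(17.5,1)  cross = 6·1 − 17.5·7.5 = -125.2500; (r_i+r_j)·cross = 23.5·-125.2500 = -2943.3750
edge 2: (17.5,1)→(12.5,30)  cross = 17.5·30 − 12.5·1 = 512.5000; (r_i+r_j)·cross = 30·512.5000 = 15375.0000
edge 3: (12.5,30)→(8,38)  cross = 12.5·38 − 8·30 = 235.0000; (r_i+r_j)·cross = 20.5·235.0000 = 4817.5000
edge 4: (8,38)→(2.5,37)  cross = 8·37 − 2.5·38 = 201.0000; (r_i+r_j)·cross = 10.5·201.0000 = 2110.5000
Σcross = 620.0000 → A = |Σcross|/2 = 310.0000 mm²
Σ(r_i+r_j)·cross = 17632.0000 → first moment M = |Σ|/6 = 2938.6667
R_c = M/A = 2938.6667/310.0000 = 9.4796 mm
θ = 148° = 2.583087 rad
V = θ·R_c·A = 2.583087·9.4796·310.0000 = 7590.833 mm³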